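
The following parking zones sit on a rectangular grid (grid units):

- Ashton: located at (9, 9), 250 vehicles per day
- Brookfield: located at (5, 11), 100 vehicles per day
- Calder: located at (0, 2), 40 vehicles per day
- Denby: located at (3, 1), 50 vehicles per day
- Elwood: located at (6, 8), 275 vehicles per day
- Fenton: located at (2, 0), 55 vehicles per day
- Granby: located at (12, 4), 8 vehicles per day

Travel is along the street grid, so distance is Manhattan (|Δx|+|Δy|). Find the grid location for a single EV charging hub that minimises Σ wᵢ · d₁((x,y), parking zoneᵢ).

(6, 8)

Manhattan distance separates: Σwᵢ(|x−xᵢ|+|y−yᵢ|) = Σwᵢ|x−xᵢ| + Σwᵢ|y−yᵢ|, so x and y are optimised independently as 1-D weighted medians.
Total weight W = 778; half = 389.
x-coordinate, sorted with cumulative weight:
  x=0 (Calder, w=40) cum 40
  x=2 (Fenton, w=55) cum 95
  x=3 (Denby, w=50) cum 145
  x=5 (Brookfield, w=100) cum 245
  x=6 (Elwood, w=275) cum 520  ← median
  x=9 (Ashton, w=250) cum 770
  x=12 (Granby, w=8) cum 778
⇒ x* = 6
y-coordinate, sorted with cumulative weight:
  y=0 (Fenton, w=55) cum 55
  y=1 (Denby, w=50) cum 105
  y=2 (Calder, w=40) cum 145
  y=4 (Granby, w=8) cum 153
  y=8 (Elwood, w=275) cum 428  ← median
  y=9 (Ashton, w=250) cum 678
  y=11 (Brookfield, w=100) cum 778
⇒ y* = 8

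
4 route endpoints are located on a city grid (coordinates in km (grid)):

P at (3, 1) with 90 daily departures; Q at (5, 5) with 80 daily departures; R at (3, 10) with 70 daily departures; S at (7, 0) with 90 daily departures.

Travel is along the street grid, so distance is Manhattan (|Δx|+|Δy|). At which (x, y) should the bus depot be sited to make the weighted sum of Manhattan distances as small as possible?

Manhattan distance separates: Σwᵢ(|x−xᵢ|+|y−yᵢ|) = Σwᵢ|x−xᵢ| + Σwᵢ|y−yᵢ|, so x and y are optimised independently as 1-D weighted medians.
Total weight W = 330; half = 165.
x-coordinate, sorted with cumulative weight:
  x=3 (P, w=90) cum 90
  x=3 (R, w=70) cum 160
  x=5 (Q, w=80) cum 240  ← median
  x=7 (S, w=90) cum 330
⇒ x* = 5
y-coordinate, sorted with cumulative weight:
  y=0 (S, w=90) cum 90
  y=1 (P, w=90) cum 180  ← median
  y=5 (Q, w=80) cum 260
  y=10 (R, w=70) cum 330
⇒ y* = 1

(5, 1)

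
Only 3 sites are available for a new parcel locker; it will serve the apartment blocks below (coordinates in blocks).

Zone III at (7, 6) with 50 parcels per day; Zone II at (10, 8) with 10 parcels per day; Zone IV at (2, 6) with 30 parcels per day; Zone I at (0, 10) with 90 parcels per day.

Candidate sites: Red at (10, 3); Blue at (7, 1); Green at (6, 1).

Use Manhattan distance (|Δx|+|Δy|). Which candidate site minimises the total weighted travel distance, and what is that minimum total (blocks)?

Total weighted distance at each candidate:
  Red (10, 3): total = 2210
  Blue (7, 1): total = 2090
  Green (6, 1): total = 2030
Minimum is at Green with total 2030 blocks.

Green, total 2030 blocks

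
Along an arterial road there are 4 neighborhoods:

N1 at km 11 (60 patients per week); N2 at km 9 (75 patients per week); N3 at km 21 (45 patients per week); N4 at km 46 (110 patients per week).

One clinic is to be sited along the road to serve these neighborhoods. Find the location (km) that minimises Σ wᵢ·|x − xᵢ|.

x = 21

For a sum of weighted absolute distances on a line, the optimum is the weighted median (not the mean). Total weight W = 290; half-weight = 145.
Sort by position and accumulate weight:
  km 9 (N2, w=75) → cum 75
  km 11 (N1, w=60) → cum 135
  km 21 (N3, w=45) → cum 180  ≥ 145 → median here
  km 46 (N4, w=110) → cum 290
Optimal location: km 21.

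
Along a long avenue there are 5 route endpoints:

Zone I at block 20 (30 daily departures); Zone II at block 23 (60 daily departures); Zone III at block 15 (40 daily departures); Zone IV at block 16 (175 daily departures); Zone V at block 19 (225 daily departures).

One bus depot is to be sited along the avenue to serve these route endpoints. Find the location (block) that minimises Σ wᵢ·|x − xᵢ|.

For a sum of weighted absolute distances on a line, the optimum is the weighted median (not the mean). Total weight W = 530; half-weight = 265.
Sort by position and accumulate weight:
  block 15 (Zone III, w=40) → cum 40
  block 16 (Zone IV, w=175) → cum 215
  block 19 (Zone V, w=225) → cum 440  ≥ 265 → median here
  block 20 (Zone I, w=30) → cum 470
  block 23 (Zone II, w=60) → cum 530
Optimal location: block 19.

x = 19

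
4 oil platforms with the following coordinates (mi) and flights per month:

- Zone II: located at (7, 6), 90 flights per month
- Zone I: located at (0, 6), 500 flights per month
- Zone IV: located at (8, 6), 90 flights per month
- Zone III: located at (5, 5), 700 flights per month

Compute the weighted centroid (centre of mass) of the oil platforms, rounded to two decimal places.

(3.51, 5.49)

The minimiser of Σwᵢ‖p−pᵢ‖² is the weighted centroid p* = (Σwᵢpᵢ)/(Σwᵢ).
Σwᵢ = 1380.
Σwᵢxᵢ = 90·7 + 500·0 + 90·8 + 700·5 = 4850.
Σwᵢyᵢ = 90·6 + 500·6 + 90·6 + 700·5 = 7580.
x* = 4850/1380 = 3.51, y* = 7580/1380 = 5.49.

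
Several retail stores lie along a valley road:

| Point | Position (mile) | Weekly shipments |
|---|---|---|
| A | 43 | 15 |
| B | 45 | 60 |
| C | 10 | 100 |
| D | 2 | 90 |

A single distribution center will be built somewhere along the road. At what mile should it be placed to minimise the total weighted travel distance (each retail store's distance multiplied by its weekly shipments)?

For a sum of weighted absolute distances on a line, the optimum is the weighted median (not the mean). Total weight W = 265; half-weight = 132.5.
Sort by position and accumulate weight:
  mile 2 (D, w=90) → cum 90
  mile 10 (C, w=100) → cum 190  ≥ 132.5 → median here
  mile 43 (A, w=15) → cum 205
  mile 45 (B, w=60) → cum 265
Optimal location: mile 10.

x = 10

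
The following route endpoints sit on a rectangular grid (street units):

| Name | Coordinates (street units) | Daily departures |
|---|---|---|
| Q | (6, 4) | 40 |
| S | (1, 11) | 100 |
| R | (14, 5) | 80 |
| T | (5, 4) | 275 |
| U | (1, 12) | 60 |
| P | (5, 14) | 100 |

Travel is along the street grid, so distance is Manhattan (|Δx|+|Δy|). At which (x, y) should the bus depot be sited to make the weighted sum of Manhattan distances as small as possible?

Manhattan distance separates: Σwᵢ(|x−xᵢ|+|y−yᵢ|) = Σwᵢ|x−xᵢ| + Σwᵢ|y−yᵢ|, so x and y are optimised independently as 1-D weighted medians.
Total weight W = 655; half = 327.5.
x-coordinate, sorted with cumulative weight:
  x=1 (S, w=100) cum 100
  x=1 (U, w=60) cum 160
  x=5 (T, w=275) cum 435  ← median
  x=5 (P, w=100) cum 535
  x=6 (Q, w=40) cum 575
  x=14 (R, w=80) cum 655
⇒ x* = 5
y-coordinate, sorted with cumulative weight:
  y=4 (Q, w=40) cum 40
  y=4 (T, w=275) cum 315
  y=5 (R, w=80) cum 395  ← median
  y=11 (S, w=100) cum 495
  y=12 (U, w=60) cum 555
  y=14 (P, w=100) cum 655
⇒ y* = 5

(5, 5)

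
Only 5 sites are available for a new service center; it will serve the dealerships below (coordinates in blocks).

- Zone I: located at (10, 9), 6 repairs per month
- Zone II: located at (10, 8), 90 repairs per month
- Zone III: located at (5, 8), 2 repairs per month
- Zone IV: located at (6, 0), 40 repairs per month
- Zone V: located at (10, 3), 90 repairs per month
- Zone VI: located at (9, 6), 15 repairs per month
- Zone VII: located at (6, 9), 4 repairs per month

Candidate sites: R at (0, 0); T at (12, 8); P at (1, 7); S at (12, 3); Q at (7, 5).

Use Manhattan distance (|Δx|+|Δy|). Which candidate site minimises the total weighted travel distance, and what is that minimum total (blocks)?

Q, total 1347 blocks

Total weighted distance at each candidate:
  R (0, 0): total = 3455
  T (12, 8): total = 1505
  P (1, 7): total = 2789
  S (12, 3): total = 1380
  Q (7, 5): total = 1347
Minimum is at Q with total 1347 blocks.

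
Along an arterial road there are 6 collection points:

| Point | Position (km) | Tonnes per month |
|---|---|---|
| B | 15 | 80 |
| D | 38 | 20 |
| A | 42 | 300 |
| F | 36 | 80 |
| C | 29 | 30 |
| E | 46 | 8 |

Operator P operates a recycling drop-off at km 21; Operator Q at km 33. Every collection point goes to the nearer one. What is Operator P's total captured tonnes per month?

The indifferent point is the midpoint (21+33)/2 = 27; collection points left of it (closer to Operator P at 21) go to Operator P, those right go to Operator Q.
  B at 15 (w=80) → Operator P
  C at 29 (w=30) → Operator Q
  F at 36 (w=80) → Operator Q
  D at 38 (w=20) → Operator Q
  A at 42 (w=300) → Operator Q
  E at 46 (w=8) → Operator Q
Operator P captures 80; Operator Q captures 438.

80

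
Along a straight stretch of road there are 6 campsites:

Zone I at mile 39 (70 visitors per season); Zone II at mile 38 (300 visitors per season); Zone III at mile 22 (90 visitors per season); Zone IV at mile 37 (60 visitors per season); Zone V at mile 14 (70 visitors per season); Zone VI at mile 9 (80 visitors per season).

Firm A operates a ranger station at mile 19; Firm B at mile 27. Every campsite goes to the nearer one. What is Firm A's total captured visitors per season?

240

The indifferent point is the midpoint (19+27)/2 = 23; campsites left of it (closer to Firm A at 19) go to Firm A, those right go to Firm B.
  Zone VI at 9 (w=80) → Firm A
  Zone V at 14 (w=70) → Firm A
  Zone III at 22 (w=90) → Firm A
  Zone IV at 37 (w=60) → Firm B
  Zone II at 38 (w=300) → Firm B
  Zone I at 39 (w=70) → Firm B
Firm A captures 240; Firm B captures 430.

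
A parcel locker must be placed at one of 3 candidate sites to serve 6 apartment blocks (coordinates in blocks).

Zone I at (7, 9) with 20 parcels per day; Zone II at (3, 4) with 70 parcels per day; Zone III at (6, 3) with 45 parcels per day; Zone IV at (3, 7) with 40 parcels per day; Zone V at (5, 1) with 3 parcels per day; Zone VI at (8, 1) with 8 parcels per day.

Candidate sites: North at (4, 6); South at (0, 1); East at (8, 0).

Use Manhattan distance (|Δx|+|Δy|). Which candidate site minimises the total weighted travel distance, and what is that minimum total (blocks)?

Total weighted distance at each candidate:
  North (4, 6): total = 725
  South (0, 1): total = 1519
  East (8, 0): total = 1555
Minimum is at North with total 725 blocks.

North, total 725 blocks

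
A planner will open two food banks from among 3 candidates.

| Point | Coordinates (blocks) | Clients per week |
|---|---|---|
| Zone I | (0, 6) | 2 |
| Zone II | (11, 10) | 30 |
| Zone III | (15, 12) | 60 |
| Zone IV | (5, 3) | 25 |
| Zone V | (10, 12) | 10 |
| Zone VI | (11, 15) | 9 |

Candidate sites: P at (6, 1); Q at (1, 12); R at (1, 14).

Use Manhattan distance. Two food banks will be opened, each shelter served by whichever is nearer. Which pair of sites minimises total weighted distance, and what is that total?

{P, Q}, total 1496

Evaluate every pair (each demand assigned to the nearer of the two):
  {P, Q}: total = 1496
  {P, R}: total = 1682
  {Q, R}: total = 1728
Best pair: {P, Q} with total 1496.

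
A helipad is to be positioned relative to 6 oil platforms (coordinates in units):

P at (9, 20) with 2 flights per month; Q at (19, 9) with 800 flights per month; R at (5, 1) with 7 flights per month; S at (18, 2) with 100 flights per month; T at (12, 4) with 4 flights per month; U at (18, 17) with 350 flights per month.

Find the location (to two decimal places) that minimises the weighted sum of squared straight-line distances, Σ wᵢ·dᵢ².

The minimiser of Σwᵢ‖p−pᵢ‖² is the weighted centroid p* = (Σwᵢpᵢ)/(Σwᵢ).
Σwᵢ = 1263.
Σwᵢxᵢ = 2·9 + 800·19 + 7·5 + 100·18 + 4·12 + 350·18 = 23401.
Σwᵢyᵢ = 2·20 + 800·9 + 7·1 + 100·2 + 4·4 + 350·17 = 13413.
x* = 23401/1263 = 18.53, y* = 13413/1263 = 10.62.

(18.53, 10.62)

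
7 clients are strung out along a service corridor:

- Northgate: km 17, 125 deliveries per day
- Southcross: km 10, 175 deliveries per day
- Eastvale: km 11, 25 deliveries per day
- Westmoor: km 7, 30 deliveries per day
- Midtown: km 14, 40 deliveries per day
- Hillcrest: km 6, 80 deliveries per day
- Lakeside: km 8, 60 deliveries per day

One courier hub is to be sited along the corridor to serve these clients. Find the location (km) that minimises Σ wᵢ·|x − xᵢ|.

x = 10

For a sum of weighted absolute distances on a line, the optimum is the weighted median (not the mean). Total weight W = 535; half-weight = 267.5.
Sort by position and accumulate weight:
  km 6 (Hillcrest, w=80) → cum 80
  km 7 (Westmoor, w=30) → cum 110
  km 8 (Lakeside, w=60) → cum 170
  km 10 (Southcross, w=175) → cum 345  ≥ 267.5 → median here
  km 11 (Eastvale, w=25) → cum 370
  km 14 (Midtown, w=40) → cum 410
  km 17 (Northgate, w=125) → cum 535
Optimal location: km 10.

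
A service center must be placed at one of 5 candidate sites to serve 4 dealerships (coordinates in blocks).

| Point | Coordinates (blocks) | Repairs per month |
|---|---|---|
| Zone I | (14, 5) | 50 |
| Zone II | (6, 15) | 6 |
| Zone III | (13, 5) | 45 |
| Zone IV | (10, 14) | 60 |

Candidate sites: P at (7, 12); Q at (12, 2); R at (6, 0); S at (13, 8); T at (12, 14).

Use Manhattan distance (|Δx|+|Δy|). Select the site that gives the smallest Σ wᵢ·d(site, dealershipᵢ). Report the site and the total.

S, total 959 blocks

Total weighted distance at each candidate:
  P (7, 12): total = 1609
  Q (12, 2): total = 1384
  R (6, 0): total = 2360
  S (13, 8): total = 959
  T (12, 14): total = 1162
Minimum is at S with total 959 blocks.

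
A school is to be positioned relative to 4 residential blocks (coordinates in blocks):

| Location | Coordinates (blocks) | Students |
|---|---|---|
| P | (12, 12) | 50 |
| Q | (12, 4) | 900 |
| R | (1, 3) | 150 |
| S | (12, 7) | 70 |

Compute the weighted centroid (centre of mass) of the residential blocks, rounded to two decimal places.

The minimiser of Σwᵢ‖p−pᵢ‖² is the weighted centroid p* = (Σwᵢpᵢ)/(Σwᵢ).
Σwᵢ = 1170.
Σwᵢxᵢ = 50·12 + 900·12 + 150·1 + 70·12 = 12390.
Σwᵢyᵢ = 50·12 + 900·4 + 150·3 + 70·7 = 5140.
x* = 12390/1170 = 10.59, y* = 5140/1170 = 4.39.

(10.59, 4.39)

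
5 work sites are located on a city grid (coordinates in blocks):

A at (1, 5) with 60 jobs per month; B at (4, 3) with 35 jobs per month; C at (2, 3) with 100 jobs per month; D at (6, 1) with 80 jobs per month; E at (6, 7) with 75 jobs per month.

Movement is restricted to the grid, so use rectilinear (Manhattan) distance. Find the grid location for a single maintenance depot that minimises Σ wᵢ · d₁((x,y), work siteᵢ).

Manhattan distance separates: Σwᵢ(|x−xᵢ|+|y−yᵢ|) = Σwᵢ|x−xᵢ| + Σwᵢ|y−yᵢ|, so x and y are optimised independently as 1-D weighted medians.
Total weight W = 350; half = 175.
x-coordinate, sorted with cumulative weight:
  x=1 (A, w=60) cum 60
  x=2 (C, w=100) cum 160
  x=4 (B, w=35) cum 195  ← median
  x=6 (D, w=80) cum 275
  x=6 (E, w=75) cum 350
⇒ x* = 4
y-coordinate, sorted with cumulative weight:
  y=1 (D, w=80) cum 80
  y=3 (B, w=35) cum 115
  y=3 (C, w=100) cum 215  ← median
  y=5 (A, w=60) cum 275
  y=7 (E, w=75) cum 350
⇒ y* = 3

(4, 3)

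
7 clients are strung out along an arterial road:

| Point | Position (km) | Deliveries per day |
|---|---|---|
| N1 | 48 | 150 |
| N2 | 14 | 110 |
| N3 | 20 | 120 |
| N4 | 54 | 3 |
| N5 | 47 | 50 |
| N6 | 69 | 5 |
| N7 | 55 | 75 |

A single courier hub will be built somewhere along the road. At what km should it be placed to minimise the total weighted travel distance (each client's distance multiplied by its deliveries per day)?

x = 47

For a sum of weighted absolute distances on a line, the optimum is the weighted median (not the mean). Total weight W = 513; half-weight = 256.5.
Sort by position and accumulate weight:
  km 14 (N2, w=110) → cum 110
  km 20 (N3, w=120) → cum 230
  km 47 (N5, w=50) → cum 280  ≥ 256.5 → median here
  km 48 (N1, w=150) → cum 430
  km 54 (N4, w=3) → cum 433
  km 55 (N7, w=75) → cum 508
  km 69 (N6, w=5) → cum 513
Optimal location: km 47.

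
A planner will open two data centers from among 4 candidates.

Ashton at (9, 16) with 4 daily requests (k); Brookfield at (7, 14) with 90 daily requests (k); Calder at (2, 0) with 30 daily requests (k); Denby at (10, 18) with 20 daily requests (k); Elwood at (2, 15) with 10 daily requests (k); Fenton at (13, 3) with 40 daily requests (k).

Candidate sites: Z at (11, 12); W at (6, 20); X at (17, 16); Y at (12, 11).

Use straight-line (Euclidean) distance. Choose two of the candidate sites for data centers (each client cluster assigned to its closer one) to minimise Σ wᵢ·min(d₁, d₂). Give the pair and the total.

Evaluate every pair (each demand assigned to the nearer of the two):
  {Z, W}: total = 1392.6
  {Z, Y}: total = 1405.4
  {Z, X}: total = 1455.7
  {W, Y}: total = 1466.7
  {X, Y}: total = 1569.9
  {W, X}: total = 1876.9
Best pair: {Z, W} with total 1392.6.

{Z, W}, total 1392.6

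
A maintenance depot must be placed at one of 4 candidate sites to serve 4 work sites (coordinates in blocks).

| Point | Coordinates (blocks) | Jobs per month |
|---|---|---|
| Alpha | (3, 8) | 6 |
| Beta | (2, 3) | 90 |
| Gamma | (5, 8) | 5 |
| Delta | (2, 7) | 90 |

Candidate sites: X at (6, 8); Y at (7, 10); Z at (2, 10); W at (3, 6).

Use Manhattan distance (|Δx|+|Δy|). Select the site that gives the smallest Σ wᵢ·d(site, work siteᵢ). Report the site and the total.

Total weighted distance at each candidate:
  X (6, 8): total = 1283
  Y (7, 10): total = 1856
  Z (2, 10): total = 943
  W (3, 6): total = 572
Minimum is at W with total 572 blocks.

W, total 572 blocks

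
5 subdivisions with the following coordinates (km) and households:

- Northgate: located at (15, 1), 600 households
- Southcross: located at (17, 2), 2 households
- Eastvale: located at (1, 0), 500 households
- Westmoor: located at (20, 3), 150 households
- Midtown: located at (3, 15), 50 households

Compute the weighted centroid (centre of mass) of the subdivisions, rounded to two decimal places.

(9.74, 1.39)

The minimiser of Σwᵢ‖p−pᵢ‖² is the weighted centroid p* = (Σwᵢpᵢ)/(Σwᵢ).
Σwᵢ = 1302.
Σwᵢxᵢ = 600·15 + 2·17 + 500·1 + 150·20 + 50·3 = 12684.
Σwᵢyᵢ = 600·1 + 2·2 + 500·0 + 150·3 + 50·15 = 1804.
x* = 12684/1302 = 9.74, y* = 1804/1302 = 1.39.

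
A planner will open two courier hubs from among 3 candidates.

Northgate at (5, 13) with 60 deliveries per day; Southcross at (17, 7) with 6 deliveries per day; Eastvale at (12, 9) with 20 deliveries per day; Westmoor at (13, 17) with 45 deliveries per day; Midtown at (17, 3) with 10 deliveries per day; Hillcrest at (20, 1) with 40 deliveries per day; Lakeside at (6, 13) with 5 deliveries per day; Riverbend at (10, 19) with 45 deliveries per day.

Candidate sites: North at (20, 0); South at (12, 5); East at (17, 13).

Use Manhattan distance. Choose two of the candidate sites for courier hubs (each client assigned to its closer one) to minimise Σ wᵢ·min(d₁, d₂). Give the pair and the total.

{North, East}, total 2036

Evaluate every pair (each demand assigned to the nearer of the two):
  {North, East}: total = 2036
  {South, East}: total = 2386
  {North, South}: total = 2497
Best pair: {North, East} with total 2036.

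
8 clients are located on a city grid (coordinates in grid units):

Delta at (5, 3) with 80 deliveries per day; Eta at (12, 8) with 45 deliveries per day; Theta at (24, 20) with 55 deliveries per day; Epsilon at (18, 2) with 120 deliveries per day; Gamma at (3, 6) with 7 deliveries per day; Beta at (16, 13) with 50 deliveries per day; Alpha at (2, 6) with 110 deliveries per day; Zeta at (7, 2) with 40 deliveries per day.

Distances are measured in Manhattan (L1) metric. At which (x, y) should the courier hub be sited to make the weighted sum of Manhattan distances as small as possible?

(12, 6)

Manhattan distance separates: Σwᵢ(|x−xᵢ|+|y−yᵢ|) = Σwᵢ|x−xᵢ| + Σwᵢ|y−yᵢ|, so x and y are optimised independently as 1-D weighted medians.
Total weight W = 507; half = 253.5.
x-coordinate, sorted with cumulative weight:
  x=2 (Alpha, w=110) cum 110
  x=3 (Gamma, w=7) cum 117
  x=5 (Delta, w=80) cum 197
  x=7 (Zeta, w=40) cum 237
  x=12 (Eta, w=45) cum 282  ← median
  x=16 (Beta, w=50) cum 332
  x=18 (Epsilon, w=120) cum 452
  x=24 (Theta, w=55) cum 507
⇒ x* = 12
y-coordinate, sorted with cumulative weight:
  y=2 (Epsilon, w=120) cum 120
  y=2 (Zeta, w=40) cum 160
  y=3 (Delta, w=80) cum 240
  y=6 (Gamma, w=7) cum 247
  y=6 (Alpha, w=110) cum 357  ← median
  y=8 (Eta, w=45) cum 402
  y=13 (Beta, w=50) cum 452
  y=20 (Theta, w=55) cum 507
⇒ y* = 6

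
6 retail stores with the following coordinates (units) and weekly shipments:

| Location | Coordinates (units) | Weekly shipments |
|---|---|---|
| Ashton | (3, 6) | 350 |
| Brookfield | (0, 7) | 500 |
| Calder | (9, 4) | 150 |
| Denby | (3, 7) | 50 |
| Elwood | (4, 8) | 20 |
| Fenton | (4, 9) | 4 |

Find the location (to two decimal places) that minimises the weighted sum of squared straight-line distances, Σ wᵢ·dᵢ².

The minimiser of Σwᵢ‖p−pᵢ‖² is the weighted centroid p* = (Σwᵢpᵢ)/(Σwᵢ).
Σwᵢ = 1074.
Σwᵢxᵢ = 350·3 + 500·0 + 150·9 + 50·3 + 20·4 + 4·4 = 2646.
Σwᵢyᵢ = 350·6 + 500·7 + 150·4 + 50·7 + 20·8 + 4·9 = 6746.
x* = 2646/1074 = 2.46, y* = 6746/1074 = 6.28.

(2.46, 6.28)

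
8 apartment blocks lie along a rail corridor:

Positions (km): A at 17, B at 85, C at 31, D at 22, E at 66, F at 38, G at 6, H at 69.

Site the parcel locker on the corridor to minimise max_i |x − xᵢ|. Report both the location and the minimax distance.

The 1-center on a line is the midpoint of the two extreme points: leftmost at 6, rightmost at 85.
Optimal location = (6 + 85)/2 = 45.5; maximum distance = (85 − 6)/2 = 39.5.

location 45.5, max distance 39.5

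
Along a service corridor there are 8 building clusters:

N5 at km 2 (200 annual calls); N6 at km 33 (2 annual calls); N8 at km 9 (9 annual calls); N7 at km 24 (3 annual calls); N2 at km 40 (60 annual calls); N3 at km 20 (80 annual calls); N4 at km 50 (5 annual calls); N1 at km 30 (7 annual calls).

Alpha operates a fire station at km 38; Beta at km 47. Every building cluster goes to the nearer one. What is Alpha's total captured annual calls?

The indifferent point is the midpoint (38+47)/2 = 42.5; building clusters left of it (closer to Alpha at 38) go to Alpha, those right go to Beta.
  N5 at 2 (w=200) → Alpha
  N8 at 9 (w=9) → Alpha
  N3 at 20 (w=80) → Alpha
  N7 at 24 (w=3) → Alpha
  N1 at 30 (w=7) → Alpha
  N6 at 33 (w=2) → Alpha
  N2 at 40 (w=60) → Alpha
  N4 at 50 (w=5) → Beta
Alpha captures 361; Beta captures 5.

361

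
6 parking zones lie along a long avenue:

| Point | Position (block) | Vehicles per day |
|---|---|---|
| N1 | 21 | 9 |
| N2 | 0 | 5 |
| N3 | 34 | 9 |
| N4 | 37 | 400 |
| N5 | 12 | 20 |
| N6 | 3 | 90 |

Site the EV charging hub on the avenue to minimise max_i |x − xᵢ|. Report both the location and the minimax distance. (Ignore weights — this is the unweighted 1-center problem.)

location 18.5, max distance 18.5

The 1-center on a line is the midpoint of the two extreme points: leftmost at 0, rightmost at 37.
Optimal location = (0 + 37)/2 = 18.5; maximum distance = (37 − 0)/2 = 18.5.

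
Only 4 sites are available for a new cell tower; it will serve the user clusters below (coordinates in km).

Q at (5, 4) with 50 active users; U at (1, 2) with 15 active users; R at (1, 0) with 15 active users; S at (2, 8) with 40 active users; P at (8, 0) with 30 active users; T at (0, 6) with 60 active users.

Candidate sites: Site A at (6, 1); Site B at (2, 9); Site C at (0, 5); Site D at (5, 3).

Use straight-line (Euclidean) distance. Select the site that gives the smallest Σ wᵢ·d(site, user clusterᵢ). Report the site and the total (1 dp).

Site C, total 866.1 km

Total weighted distance at each candidate:
  Site A (6, 1): total = 1169.3
  Site B (2, 9): total = 1114.3
  Site C (0, 5): total = 866.1
  Site D (5, 3): total = 897.2
Minimum is at Site C with total 866.1 km.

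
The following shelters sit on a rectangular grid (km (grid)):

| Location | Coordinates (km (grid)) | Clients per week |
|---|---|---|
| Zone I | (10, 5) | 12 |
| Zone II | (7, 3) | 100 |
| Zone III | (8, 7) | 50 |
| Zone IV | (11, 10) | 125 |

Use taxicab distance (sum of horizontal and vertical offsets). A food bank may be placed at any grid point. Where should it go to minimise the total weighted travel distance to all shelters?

(8, 7)

Manhattan distance separates: Σwᵢ(|x−xᵢ|+|y−yᵢ|) = Σwᵢ|x−xᵢ| + Σwᵢ|y−yᵢ|, so x and y are optimised independently as 1-D weighted medians.
Total weight W = 287; half = 143.5.
x-coordinate, sorted with cumulative weight:
  x=7 (Zone II, w=100) cum 100
  x=8 (Zone III, w=50) cum 150  ← median
  x=10 (Zone I, w=12) cum 162
  x=11 (Zone IV, w=125) cum 287
⇒ x* = 8
y-coordinate, sorted with cumulative weight:
  y=3 (Zone II, w=100) cum 100
  y=5 (Zone I, w=12) cum 112
  y=7 (Zone III, w=50) cum 162  ← median
  y=10 (Zone IV, w=125) cum 287
⇒ y* = 7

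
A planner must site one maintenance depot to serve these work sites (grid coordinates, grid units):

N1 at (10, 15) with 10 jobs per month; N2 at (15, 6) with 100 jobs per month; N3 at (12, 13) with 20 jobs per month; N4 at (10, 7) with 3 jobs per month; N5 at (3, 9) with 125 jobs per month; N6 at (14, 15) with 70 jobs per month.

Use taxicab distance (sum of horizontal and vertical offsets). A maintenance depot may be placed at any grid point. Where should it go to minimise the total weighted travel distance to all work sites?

(14, 9)

Manhattan distance separates: Σwᵢ(|x−xᵢ|+|y−yᵢ|) = Σwᵢ|x−xᵢ| + Σwᵢ|y−yᵢ|, so x and y are optimised independently as 1-D weighted medians.
Total weight W = 328; half = 164.
x-coordinate, sorted with cumulative weight:
  x=3 (N5, w=125) cum 125
  x=10 (N1, w=10) cum 135
  x=10 (N4, w=3) cum 138
  x=12 (N3, w=20) cum 158
  x=14 (N6, w=70) cum 228  ← median
  x=15 (N2, w=100) cum 328
⇒ x* = 14
y-coordinate, sorted with cumulative weight:
  y=6 (N2, w=100) cum 100
  y=7 (N4, w=3) cum 103
  y=9 (N5, w=125) cum 228  ← median
  y=13 (N3, w=20) cum 248
  y=15 (N1, w=10) cum 258
  y=15 (N6, w=70) cum 328
⇒ y* = 9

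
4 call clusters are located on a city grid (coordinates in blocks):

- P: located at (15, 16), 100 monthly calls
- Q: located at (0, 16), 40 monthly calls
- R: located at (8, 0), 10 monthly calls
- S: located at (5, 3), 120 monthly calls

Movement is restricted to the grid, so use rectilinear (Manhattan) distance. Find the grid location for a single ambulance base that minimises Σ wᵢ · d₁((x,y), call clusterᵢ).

(5, 16)

Manhattan distance separates: Σwᵢ(|x−xᵢ|+|y−yᵢ|) = Σwᵢ|x−xᵢ| + Σwᵢ|y−yᵢ|, so x and y are optimised independently as 1-D weighted medians.
Total weight W = 270; half = 135.
x-coordinate, sorted with cumulative weight:
  x=0 (Q, w=40) cum 40
  x=5 (S, w=120) cum 160  ← median
  x=8 (R, w=10) cum 170
  x=15 (P, w=100) cum 270
⇒ x* = 5
y-coordinate, sorted with cumulative weight:
  y=0 (R, w=10) cum 10
  y=3 (S, w=120) cum 130
  y=16 (P, w=100) cum 230  ← median
  y=16 (Q, w=40) cum 270
⇒ y* = 16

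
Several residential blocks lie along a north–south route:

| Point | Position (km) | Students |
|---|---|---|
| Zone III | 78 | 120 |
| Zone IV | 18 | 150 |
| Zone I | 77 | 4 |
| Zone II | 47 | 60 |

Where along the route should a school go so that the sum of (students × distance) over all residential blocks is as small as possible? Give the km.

x = 47

For a sum of weighted absolute distances on a line, the optimum is the weighted median (not the mean). Total weight W = 334; half-weight = 167.
Sort by position and accumulate weight:
  km 18 (Zone IV, w=150) → cum 150
  km 47 (Zone II, w=60) → cum 210  ≥ 167 → median here
  km 77 (Zone I, w=4) → cum 214
  km 78 (Zone III, w=120) → cum 334
Optimal location: km 47.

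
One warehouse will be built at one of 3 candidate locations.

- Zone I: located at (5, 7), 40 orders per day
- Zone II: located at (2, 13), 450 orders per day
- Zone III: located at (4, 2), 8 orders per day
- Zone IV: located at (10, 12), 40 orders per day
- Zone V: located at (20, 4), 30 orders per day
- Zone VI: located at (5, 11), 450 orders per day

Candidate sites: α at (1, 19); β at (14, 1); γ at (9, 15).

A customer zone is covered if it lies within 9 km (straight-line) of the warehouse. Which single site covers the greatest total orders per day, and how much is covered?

γ, covering 980

Coverage radius r = 9 km; a point is covered iff (Δx)²+(Δy)² ≤ 9² = 81.
  α (1, 19): covers {Zone II, Zone VI} → 900
  β (14, 1): covers {Zone V} → 30
  γ (9, 15): covers {Zone I, Zone II, Zone IV, Zone VI} → 980
Maximum coverage at γ: 980 orders per day.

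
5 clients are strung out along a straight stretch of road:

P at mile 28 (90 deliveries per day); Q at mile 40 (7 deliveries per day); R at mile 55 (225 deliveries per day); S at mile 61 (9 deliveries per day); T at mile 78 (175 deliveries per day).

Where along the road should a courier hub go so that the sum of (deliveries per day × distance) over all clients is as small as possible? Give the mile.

x = 55

For a sum of weighted absolute distances on a line, the optimum is the weighted median (not the mean). Total weight W = 506; half-weight = 253.
Sort by position and accumulate weight:
  mile 28 (P, w=90) → cum 90
  mile 40 (Q, w=7) → cum 97
  mile 55 (R, w=225) → cum 322  ≥ 253 → median here
  mile 61 (S, w=9) → cum 331
  mile 78 (T, w=175) → cum 506
Optimal location: mile 55.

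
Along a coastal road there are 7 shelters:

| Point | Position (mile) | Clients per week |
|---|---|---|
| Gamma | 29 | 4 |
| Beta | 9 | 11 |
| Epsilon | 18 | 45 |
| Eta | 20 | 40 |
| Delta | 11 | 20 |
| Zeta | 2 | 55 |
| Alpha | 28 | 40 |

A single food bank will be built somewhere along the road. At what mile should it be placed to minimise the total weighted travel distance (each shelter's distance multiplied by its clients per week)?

x = 18

For a sum of weighted absolute distances on a line, the optimum is the weighted median (not the mean). Total weight W = 215; half-weight = 107.5.
Sort by position and accumulate weight:
  mile 2 (Zeta, w=55) → cum 55
  mile 9 (Beta, w=11) → cum 66
  mile 11 (Delta, w=20) → cum 86
  mile 18 (Epsilon, w=45) → cum 131  ≥ 107.5 → median here
  mile 20 (Eta, w=40) → cum 171
  mile 28 (Alpha, w=40) → cum 211
  mile 29 (Gamma, w=4) → cum 215
Optimal location: mile 18.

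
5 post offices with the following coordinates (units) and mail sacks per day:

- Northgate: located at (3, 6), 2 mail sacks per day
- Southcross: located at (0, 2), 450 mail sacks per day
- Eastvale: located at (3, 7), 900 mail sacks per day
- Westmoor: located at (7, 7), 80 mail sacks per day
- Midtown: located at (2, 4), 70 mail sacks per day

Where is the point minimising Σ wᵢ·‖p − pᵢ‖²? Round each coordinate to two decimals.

(2.27, 5.36)

The minimiser of Σwᵢ‖p−pᵢ‖² is the weighted centroid p* = (Σwᵢpᵢ)/(Σwᵢ).
Σwᵢ = 1502.
Σwᵢxᵢ = 2·3 + 450·0 + 900·3 + 80·7 + 70·2 = 3406.
Σwᵢyᵢ = 2·6 + 450·2 + 900·7 + 80·7 + 70·4 = 8052.
x* = 3406/1502 = 2.27, y* = 8052/1502 = 5.36.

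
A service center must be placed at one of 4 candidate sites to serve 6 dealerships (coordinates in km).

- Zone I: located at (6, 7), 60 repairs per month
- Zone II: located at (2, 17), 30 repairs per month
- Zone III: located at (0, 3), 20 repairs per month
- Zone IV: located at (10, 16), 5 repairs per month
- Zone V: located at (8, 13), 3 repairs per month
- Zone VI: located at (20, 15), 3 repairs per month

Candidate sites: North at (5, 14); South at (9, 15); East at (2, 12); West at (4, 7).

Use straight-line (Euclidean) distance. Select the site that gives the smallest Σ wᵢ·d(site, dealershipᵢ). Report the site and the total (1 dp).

Total weighted distance at each candidate:
  North (5, 14): total = 874.7
  South (9, 15): total = 1077.8
  East (2, 12): total = 836.3
  West (4, 7): total = 668.5
Minimum is at West with total 668.5 km.

West, total 668.5 km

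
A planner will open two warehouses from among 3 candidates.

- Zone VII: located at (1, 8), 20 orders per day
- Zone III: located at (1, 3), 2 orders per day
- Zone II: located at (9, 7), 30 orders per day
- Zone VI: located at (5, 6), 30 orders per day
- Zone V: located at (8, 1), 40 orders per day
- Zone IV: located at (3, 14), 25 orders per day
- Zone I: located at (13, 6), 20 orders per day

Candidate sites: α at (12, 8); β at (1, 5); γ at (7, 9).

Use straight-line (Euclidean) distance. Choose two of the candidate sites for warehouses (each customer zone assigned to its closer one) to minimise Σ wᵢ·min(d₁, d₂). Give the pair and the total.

{α, γ}, total 858.9

Evaluate every pair (each demand assigned to the nearer of the two):
  {α, γ}: total = 858.9
  {β, γ}: total = 873.8
  {α, β}: total = 880.3
Best pair: {α, γ} with total 858.9.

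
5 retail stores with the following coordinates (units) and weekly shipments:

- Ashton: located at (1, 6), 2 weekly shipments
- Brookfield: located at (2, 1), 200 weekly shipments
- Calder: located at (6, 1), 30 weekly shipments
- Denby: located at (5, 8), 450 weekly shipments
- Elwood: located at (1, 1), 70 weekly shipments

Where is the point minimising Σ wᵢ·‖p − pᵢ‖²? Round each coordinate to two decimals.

The minimiser of Σwᵢ‖p−pᵢ‖² is the weighted centroid p* = (Σwᵢpᵢ)/(Σwᵢ).
Σwᵢ = 752.
Σwᵢxᵢ = 2·1 + 200·2 + 30·6 + 450·5 + 70·1 = 2902.
Σwᵢyᵢ = 2·6 + 200·1 + 30·1 + 450·8 + 70·1 = 3912.
x* = 2902/752 = 3.86, y* = 3912/752 = 5.20.

(3.86, 5.20)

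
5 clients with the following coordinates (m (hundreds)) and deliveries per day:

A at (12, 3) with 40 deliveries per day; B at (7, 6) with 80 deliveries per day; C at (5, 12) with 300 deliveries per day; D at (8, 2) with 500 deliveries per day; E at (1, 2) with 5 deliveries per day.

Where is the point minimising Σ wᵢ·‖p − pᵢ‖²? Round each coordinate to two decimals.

The minimiser of Σwᵢ‖p−pᵢ‖² is the weighted centroid p* = (Σwᵢpᵢ)/(Σwᵢ).
Σwᵢ = 925.
Σwᵢxᵢ = 40·12 + 80·7 + 300·5 + 500·8 + 5·1 = 6545.
Σwᵢyᵢ = 40·3 + 80·6 + 300·12 + 500·2 + 5·2 = 5210.
x* = 6545/925 = 7.08, y* = 5210/925 = 5.63.

(7.08, 5.63)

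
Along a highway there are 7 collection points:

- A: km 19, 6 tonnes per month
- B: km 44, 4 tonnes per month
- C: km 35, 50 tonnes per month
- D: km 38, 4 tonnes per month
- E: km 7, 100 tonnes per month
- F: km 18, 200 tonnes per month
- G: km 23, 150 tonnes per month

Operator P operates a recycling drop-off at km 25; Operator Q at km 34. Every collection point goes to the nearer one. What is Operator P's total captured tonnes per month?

456

The indifferent point is the midpoint (25+34)/2 = 29.5; collection points left of it (closer to Operator P at 25) go to Operator P, those right go to Operator Q.
  E at 7 (w=100) → Operator P
  F at 18 (w=200) → Operator P
  A at 19 (w=6) → Operator P
  G at 23 (w=150) → Operator P
  C at 35 (w=50) → Operator Q
  D at 38 (w=4) → Operator Q
  B at 44 (w=4) → Operator Q
Operator P captures 456; Operator Q captures 58.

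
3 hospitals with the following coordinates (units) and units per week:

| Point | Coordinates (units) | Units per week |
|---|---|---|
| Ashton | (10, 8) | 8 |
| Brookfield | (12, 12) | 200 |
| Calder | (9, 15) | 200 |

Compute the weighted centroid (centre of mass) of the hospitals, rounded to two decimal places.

(10.49, 13.39)

The minimiser of Σwᵢ‖p−pᵢ‖² is the weighted centroid p* = (Σwᵢpᵢ)/(Σwᵢ).
Σwᵢ = 408.
Σwᵢxᵢ = 8·10 + 200·12 + 200·9 = 4280.
Σwᵢyᵢ = 8·8 + 200·12 + 200·15 = 5464.
x* = 4280/408 = 10.49, y* = 5464/408 = 13.39.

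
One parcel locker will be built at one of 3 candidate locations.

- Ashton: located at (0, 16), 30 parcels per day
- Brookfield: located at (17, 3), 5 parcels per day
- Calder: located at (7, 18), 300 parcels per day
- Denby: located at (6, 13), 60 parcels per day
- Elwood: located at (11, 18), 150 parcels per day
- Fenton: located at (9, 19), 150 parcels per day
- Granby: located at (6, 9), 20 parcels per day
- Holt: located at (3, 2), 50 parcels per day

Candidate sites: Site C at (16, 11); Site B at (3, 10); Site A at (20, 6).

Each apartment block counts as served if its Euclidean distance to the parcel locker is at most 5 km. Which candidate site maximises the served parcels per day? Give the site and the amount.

Site B, covering 80

Coverage radius r = 5 km; a point is covered iff (Δx)²+(Δy)² ≤ 5² = 25.
  Site C (16, 11): covers {none} → 0
  Site B (3, 10): covers {Denby, Granby} → 80
  Site A (20, 6): covers {Brookfield} → 5
Maximum coverage at Site B: 80 parcels per day.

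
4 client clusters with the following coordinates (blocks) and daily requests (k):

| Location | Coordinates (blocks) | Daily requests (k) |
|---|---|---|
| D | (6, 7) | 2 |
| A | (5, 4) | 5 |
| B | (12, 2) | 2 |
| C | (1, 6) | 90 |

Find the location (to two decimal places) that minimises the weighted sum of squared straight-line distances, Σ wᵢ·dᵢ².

(1.53, 5.84)

The minimiser of Σwᵢ‖p−pᵢ‖² is the weighted centroid p* = (Σwᵢpᵢ)/(Σwᵢ).
Σwᵢ = 99.
Σwᵢxᵢ = 2·6 + 5·5 + 2·12 + 90·1 = 151.
Σwᵢyᵢ = 2·7 + 5·4 + 2·2 + 90·6 = 578.
x* = 151/99 = 1.53, y* = 578/99 = 5.84.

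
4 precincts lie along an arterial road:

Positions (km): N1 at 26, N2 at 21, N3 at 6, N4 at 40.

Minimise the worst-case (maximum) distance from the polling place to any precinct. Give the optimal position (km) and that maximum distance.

location 23, max distance 17

The 1-center on a line is the midpoint of the two extreme points: leftmost at 6, rightmost at 40.
Optimal location = (6 + 40)/2 = 23; maximum distance = (40 − 6)/2 = 17.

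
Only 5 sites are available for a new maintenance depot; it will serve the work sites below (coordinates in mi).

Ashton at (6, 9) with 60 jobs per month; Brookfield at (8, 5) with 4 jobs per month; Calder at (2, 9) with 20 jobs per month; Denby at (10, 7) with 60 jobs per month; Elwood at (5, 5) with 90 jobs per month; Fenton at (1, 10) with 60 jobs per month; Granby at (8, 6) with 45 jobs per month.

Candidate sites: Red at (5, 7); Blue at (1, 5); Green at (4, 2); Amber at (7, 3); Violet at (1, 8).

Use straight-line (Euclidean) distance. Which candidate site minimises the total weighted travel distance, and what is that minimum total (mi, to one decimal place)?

Total weighted distance at each candidate:
  Red (5, 7): total = 1143.0
  Blue (1, 5): total = 2026.0
  Green (4, 2): total = 2122.8
  Amber (7, 3): total = 1780.1
  Violet (1, 8): total = 1805.6
Minimum is at Red with total 1143.0 mi.

Red, total 1143.0 mi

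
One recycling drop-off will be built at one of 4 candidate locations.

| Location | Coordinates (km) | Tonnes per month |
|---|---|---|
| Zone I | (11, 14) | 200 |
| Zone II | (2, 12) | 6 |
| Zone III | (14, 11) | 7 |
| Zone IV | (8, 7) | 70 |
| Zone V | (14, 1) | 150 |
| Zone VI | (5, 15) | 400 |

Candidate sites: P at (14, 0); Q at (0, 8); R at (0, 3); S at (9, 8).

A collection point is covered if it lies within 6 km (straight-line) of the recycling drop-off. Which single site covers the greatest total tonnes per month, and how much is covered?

P, covering 150

Coverage radius r = 6 km; a point is covered iff (Δx)²+(Δy)² ≤ 6² = 36.
  P (14, 0): covers {Zone V} → 150
  Q (0, 8): covers {Zone II} → 6
  R (0, 3): covers {none} → 0
  S (9, 8): covers {Zone III, Zone IV} → 77
Maximum coverage at P: 150 tonnes per month.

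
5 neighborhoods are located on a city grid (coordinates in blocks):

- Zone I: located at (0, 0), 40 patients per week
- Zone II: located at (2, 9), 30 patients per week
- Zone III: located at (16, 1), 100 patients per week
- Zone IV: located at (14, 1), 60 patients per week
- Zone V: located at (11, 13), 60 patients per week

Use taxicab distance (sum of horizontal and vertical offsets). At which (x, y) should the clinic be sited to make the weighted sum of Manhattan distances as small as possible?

Manhattan distance separates: Σwᵢ(|x−xᵢ|+|y−yᵢ|) = Σwᵢ|x−xᵢ| + Σwᵢ|y−yᵢ|, so x and y are optimised independently as 1-D weighted medians.
Total weight W = 290; half = 145.
x-coordinate, sorted with cumulative weight:
  x=0 (Zone I, w=40) cum 40
  x=2 (Zone II, w=30) cum 70
  x=11 (Zone V, w=60) cum 130
  x=14 (Zone IV, w=60) cum 190  ← median
  x=16 (Zone III, w=100) cum 290
⇒ x* = 14
y-coordinate, sorted with cumulative weight:
  y=0 (Zone I, w=40) cum 40
  y=1 (Zone III, w=100) cum 140
  y=1 (Zone IV, w=60) cum 200  ← median
  y=9 (Zone II, w=30) cum 230
  y=13 (Zone V, w=60) cum 290
⇒ y* = 1

(14, 1)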